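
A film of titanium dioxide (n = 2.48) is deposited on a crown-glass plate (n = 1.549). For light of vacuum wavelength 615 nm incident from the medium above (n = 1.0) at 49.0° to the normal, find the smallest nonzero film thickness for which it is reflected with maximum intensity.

Top surface (1.0 → 2.48): reflection off a higher-index medium gives a half-wave phase shift.
Ray reflecting at the bottom interface goes from n = 2.48 toward n = 1.549: no phase shift.
Exactly one π shift → a net half-wave offset.
With one net inversion, constructive interference in reflection requires 2 n t cos θ_r = (m + ½) λ.
Snell's law: 1.0 sin 49.0° = 2.48 sin θ_r → sin θ_r = 0.304, cos θ_r = 0.953.
Minimum at m = 0: t = λ / (4 n cos θ_r) = 615 / (4 × 2.48 × 0.953) = 65.1 nm.

65.1 nm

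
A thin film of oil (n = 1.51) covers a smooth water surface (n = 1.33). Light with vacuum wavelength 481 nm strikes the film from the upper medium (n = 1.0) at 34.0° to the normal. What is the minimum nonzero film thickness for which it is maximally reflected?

85.7 nm

Ray reflecting at the top interface goes from n = 1.0 toward n = 1.51: a half-wave phase shift.
Bottom surface (1.51 → 1.33): reflection off a lower-index medium gives no phase shift.
The two reflections differ by half a wavelength.
So the condition for constructive reflection is 2 n t cos θ_r = (m + ½) λ.
Snell's law: 1.0 sin 34.0° = 1.51 sin θ_r → sin θ_r = 0.370, cos θ_r = 0.929.
Minimum at m = 0: t = λ / (4 n cos θ_r) = 481 / (4 × 1.51 × 0.929) = 85.7 nm.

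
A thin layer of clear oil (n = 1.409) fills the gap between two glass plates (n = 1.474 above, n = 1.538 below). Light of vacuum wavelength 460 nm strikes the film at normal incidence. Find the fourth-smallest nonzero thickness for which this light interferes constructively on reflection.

571 nm

At the upper boundary (n = 1.474 to n = 1.409) the reflected ray undergoes no phase shift.
At the lower boundary (n = 1.409 to n = 1.538) the reflected ray undergoes a half-wave phase shift.
The two reflections differ by half a wavelength.
So the condition for constructive reflection is 2 n t = (m + ½) λ.
The fourth-smallest nonzero thickness corresponds to m = 3: t = (m + ½) λ / (2 n) = 3.50 × 460 / (2 × 1.409) = 571 nm.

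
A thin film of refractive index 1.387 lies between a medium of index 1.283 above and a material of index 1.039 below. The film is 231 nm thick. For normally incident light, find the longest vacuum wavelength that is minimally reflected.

641 nm

Top surface (1.283 → 1.387): reflection off a higher-index medium gives a half-wave phase shift.
Bottom surface (1.387 → 1.039): reflection off a lower-index medium gives no phase shift.
Net: one phase inversion between the two reflected rays.
For minimum reflection here: 2 n t = m λ.
λ = 2 n t / m. The longest wavelength is m = 1: λ = 2 × 1.387 × 231 / 1.00 = 641 nm.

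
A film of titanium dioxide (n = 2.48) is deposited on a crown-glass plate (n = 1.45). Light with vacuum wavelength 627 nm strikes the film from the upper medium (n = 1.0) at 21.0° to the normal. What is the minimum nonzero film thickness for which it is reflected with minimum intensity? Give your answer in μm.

0.128 μm

Top surface (1.0 → 2.48): reflection off a higher-index medium gives a half-wave phase shift.
At the lower boundary (n = 2.48 to n = 1.45) the reflected ray undergoes no phase shift.
The two reflections differ by half a wavelength.
With one net inversion, destructive interference in reflection requires 2 n t cos θ_r = m λ.
Snell's law: 1.0 sin 21.0° = 2.48 sin θ_r → sin θ_r = 0.145, cos θ_r = 0.990.
Minimum nonzero at m = 1: t = λ / (2 n cos θ_r) = 627 / (2 × 2.48 × 0.990) = 128 nm.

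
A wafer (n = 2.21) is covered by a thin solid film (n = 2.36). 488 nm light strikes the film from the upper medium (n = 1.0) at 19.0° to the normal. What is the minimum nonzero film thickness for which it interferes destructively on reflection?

104 nm

Ray reflecting at the top interface goes from n = 1.0 toward n = 2.36: a half-wave phase shift.
Bottom surface (2.36 → 2.21): reflection off a lower-index medium gives no phase shift.
The two reflections differ by half a wavelength.
For minimum reflection here: 2 n t cos θ_r = m λ.
Snell's law: 1.0 sin 19.0° = 2.36 sin θ_r → sin θ_r = 0.138, cos θ_r = 0.990.
Minimum nonzero at m = 1: t = λ / (2 n cos θ_r) = 488 / (2 × 2.36 × 0.990) = 104 nm.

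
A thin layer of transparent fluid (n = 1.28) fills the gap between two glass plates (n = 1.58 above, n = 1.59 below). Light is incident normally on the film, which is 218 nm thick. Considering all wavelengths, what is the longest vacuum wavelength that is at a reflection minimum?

558 nm

Top surface (1.58 → 1.28): reflection off a lower-index medium gives no phase shift.
Ray reflecting at the bottom interface goes from n = 1.28 toward n = 1.59: a half-wave phase shift.
Exactly one π shift → a net half-wave offset.
For dark reflection here: 2 n t = m λ.
λ = 2 n t / m. The longest wavelength is m = 1: λ = 2 × 1.28 × 218 / 1.00 = 558 nm.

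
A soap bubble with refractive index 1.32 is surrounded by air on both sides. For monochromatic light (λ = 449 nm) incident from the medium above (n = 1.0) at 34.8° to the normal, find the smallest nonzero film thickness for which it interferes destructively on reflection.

189 nm

At the upper boundary (n = 1.0 to n = 1.32) the reflected ray undergoes a half-wave phase shift.
At the lower boundary (n = 1.32 to n = 1.0) the reflected ray undergoes no phase shift.
The two reflections differ by half a wavelength.
So the condition for destructive reflection is 2 n t cos θ_r = m λ.
Snell's law: 1.0 sin 34.8° = 1.32 sin θ_r → sin θ_r = 0.432, cos θ_r = 0.902.
Minimum nonzero at m = 1: t = λ / (2 n cos θ_r) = 449 / (2 × 1.32 × 0.902) = 189 nm.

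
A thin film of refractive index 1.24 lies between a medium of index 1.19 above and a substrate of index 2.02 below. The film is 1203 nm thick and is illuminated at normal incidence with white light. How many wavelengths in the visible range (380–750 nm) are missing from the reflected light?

4

Ray reflecting at the top interface goes from n = 1.19 toward n = 1.24: a half-wave phase shift.
At the lower boundary (n = 1.24 to n = 2.02) the reflected ray undergoes a half-wave phase shift.
Zero or two π shifts → no net half-wave offset.
So the condition for destructive reflection is 2 n t = (m + ½) λ.
λ = 2 n t / (m + ½) = 2983 / (m + ½) nm.
m=3: 852 nm (IR); m=4: 663 nm (visible); m=5: 542 nm (visible); m=6: 459 nm (visible); m=7: 398 nm (visible); m=8: 351 nm (UV).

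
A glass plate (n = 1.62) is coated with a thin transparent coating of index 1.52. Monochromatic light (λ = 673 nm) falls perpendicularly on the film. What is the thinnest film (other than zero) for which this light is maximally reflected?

At the upper boundary (n = 1.0 to n = 1.52) the reflected ray undergoes a half-wave phase shift.
Ray reflecting at the bottom interface goes from n = 1.52 toward n = 1.62: a half-wave phase shift.
Net: no relative phase inversion (both shifts match).
So the condition for constructive reflection is 2 n t = m λ.
Minimum nonzero at m = 1: t = λ / (2 n) = 673 / (2 × 1.52) = 221 nm.

221 nm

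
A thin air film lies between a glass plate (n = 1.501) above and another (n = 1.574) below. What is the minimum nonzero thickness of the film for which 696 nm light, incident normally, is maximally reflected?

Ray reflecting at the top interface goes from n = 1.501 toward n = 1.0: no phase shift.
At the lower boundary (n = 1.0 to n = 1.574) the reflected ray undergoes a half-wave phase shift.
Exactly one π shift → a net half-wave offset.
For strong reflection here: 2 n t = (m + ½) λ.
Minimum at m = 0: t = λ / (4 n) = 696 / (4 × 1.0) = 174 nm.

174 nm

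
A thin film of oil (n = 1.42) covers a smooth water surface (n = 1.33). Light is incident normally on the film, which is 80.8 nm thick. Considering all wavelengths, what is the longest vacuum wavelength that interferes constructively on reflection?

Top surface (1.0 → 1.42): reflection off a higher-index medium gives a half-wave phase shift.
At the lower boundary (n = 1.42 to n = 1.33) the reflected ray undergoes no phase shift.
Net: one phase inversion between the two reflected rays.
With one net inversion, constructive interference in reflection requires 2 n t = (m + ½) λ.
λ = 2 n t / (m + ½). The longest wavelength is m = 0: λ = 2 × 1.42 × 80.8 / 0.500 = 459 nm.

459 nm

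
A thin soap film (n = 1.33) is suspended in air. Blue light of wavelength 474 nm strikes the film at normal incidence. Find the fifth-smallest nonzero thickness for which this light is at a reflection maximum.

Ray reflecting at the top interface goes from n = 1.0 toward n = 1.33: a half-wave phase shift.
At the lower boundary (n = 1.33 to n = 1.0) the reflected ray undergoes no phase shift.
The two reflections differ by half a wavelength.
For maximum reflection here: 2 n t = (m + ½) λ.
The fifth-smallest nonzero thickness corresponds to m = 4: t = (m + ½) λ / (2 n) = 4.50 × 474 / (2 × 1.33) = 802 nm.

802 nm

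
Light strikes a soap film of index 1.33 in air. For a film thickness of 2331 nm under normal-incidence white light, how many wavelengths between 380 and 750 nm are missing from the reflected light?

8

Ray reflecting at the top interface goes from n = 1.0 toward n = 1.33: a half-wave phase shift.
Bottom surface (1.33 → 1.0): reflection off a lower-index medium gives no phase shift.
The two reflections differ by half a wavelength.
So the condition for destructive reflection is 2 n t = m λ.
λ = 2 n t / m = 6200 / m nm.
m=8: 775 nm (IR); m=9: 689 nm (visible); m=10: 620 nm (visible); m=11: 564 nm (visible); m=12: 517 nm (visible); m=13: 477 nm (visible); m=14: 443 nm (visible); m=15: 413 nm (visible); m=16: 388 nm (visible); m=17: 365 nm (UV).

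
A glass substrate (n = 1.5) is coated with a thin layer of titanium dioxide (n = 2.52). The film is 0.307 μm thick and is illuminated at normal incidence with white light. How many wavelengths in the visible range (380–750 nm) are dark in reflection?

At the upper boundary (n = 1.0 to n = 2.52) the reflected ray undergoes a half-wave phase shift.
At the lower boundary (n = 2.52 to n = 1.5) the reflected ray undergoes no phase shift.
Exactly one π shift → a net half-wave offset.
So the condition for destructive reflection is 2 n t = m λ.
λ = 2 n t / m = 1547 / m nm.
m=2: 774 nm (IR); m=3: 516 nm (visible); m=4: 387 nm (visible); m=5: 309 nm (UV).

2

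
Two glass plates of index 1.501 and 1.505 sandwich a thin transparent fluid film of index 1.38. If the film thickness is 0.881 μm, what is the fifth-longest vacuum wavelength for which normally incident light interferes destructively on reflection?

486 nm

Ray reflecting at the top interface goes from n = 1.501 toward n = 1.38: no phase shift.
Bottom surface (1.38 → 1.505): reflection off a higher-index medium gives a half-wave phase shift.
Net: one phase inversion between the two reflected rays.
With one net inversion, destructive interference in reflection requires 2 n t = m λ.
λ = 2 n t / m. The fifth-longest wavelength is m = 5: λ = 2 × 1.38 × 881 / 5.00 = 486 nm.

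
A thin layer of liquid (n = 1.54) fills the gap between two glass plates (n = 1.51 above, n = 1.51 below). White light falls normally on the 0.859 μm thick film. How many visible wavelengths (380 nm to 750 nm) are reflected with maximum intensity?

3

Ray reflecting at the top interface goes from n = 1.51 toward n = 1.54: a half-wave phase shift.
At the lower boundary (n = 1.54 to n = 1.51) the reflected ray undergoes no phase shift.
The two reflections differ by half a wavelength.
With one net inversion, constructive interference in reflection requires 2 n t = (m + ½) λ.
λ = 2 n t / (m + ½) = 2646 / (m + ½) nm.
m=3: 756 nm (IR); m=4: 588 nm (visible); m=5: 481 nm (visible); m=6: 407 nm (visible); m=7: 353 nm (UV).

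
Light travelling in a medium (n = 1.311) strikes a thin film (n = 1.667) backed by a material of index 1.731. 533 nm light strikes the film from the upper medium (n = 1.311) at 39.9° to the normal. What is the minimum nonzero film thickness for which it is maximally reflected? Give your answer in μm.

0.185 μm

At the upper boundary (n = 1.311 to n = 1.667) the reflected ray undergoes a half-wave phase shift.
Ray reflecting at the bottom interface goes from n = 1.667 toward n = 1.731: a half-wave phase shift.
Net: no relative phase inversion (both shifts match).
For bright reflection here: 2 n t cos θ_r = m λ.
Snell's law: 1.311 sin 39.9° = 1.667 sin θ_r → sin θ_r = 0.504, cos θ_r = 0.863.
Minimum nonzero at m = 1: t = λ / (2 n cos θ_r) = 533 / (2 × 1.667 × 0.863) = 185 nm.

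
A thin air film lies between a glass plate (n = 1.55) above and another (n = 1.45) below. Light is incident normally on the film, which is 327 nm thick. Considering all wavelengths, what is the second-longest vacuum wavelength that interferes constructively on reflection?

436 nm

Top surface (1.55 → 1.0): reflection off a lower-index medium gives no phase shift.
Ray reflecting at the bottom interface goes from n = 1.0 toward n = 1.45: a half-wave phase shift.
Net: one phase inversion between the two reflected rays.
For maximum reflection here: 2 n t = (m + ½) λ.
λ = 2 n t / (m + ½). The second-longest wavelength is m = 1: λ = 2 × 1.0 × 327 / 1.50 = 436 nm.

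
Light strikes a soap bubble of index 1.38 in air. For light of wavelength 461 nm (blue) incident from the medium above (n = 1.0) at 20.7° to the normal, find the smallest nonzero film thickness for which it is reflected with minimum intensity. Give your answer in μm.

At the upper boundary (n = 1.0 to n = 1.38) the reflected ray undergoes a half-wave phase shift.
Ray reflecting at the bottom interface goes from n = 1.38 toward n = 1.0: no phase shift.
Exactly one π shift → a net half-wave offset.
For minimum reflection here: 2 n t cos θ_r = m λ.
Snell's law: 1.0 sin 20.7° = 1.38 sin θ_r → sin θ_r = 0.256, cos θ_r = 0.967.
Minimum nonzero at m = 1: t = λ / (2 n cos θ_r) = 461 / (2 × 1.38 × 0.967) = 173 nm.

0.173 μm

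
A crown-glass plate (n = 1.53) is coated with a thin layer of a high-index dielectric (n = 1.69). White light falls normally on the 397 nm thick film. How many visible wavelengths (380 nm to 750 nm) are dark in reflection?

Top surface (1.0 → 1.69): reflection off a higher-index medium gives a half-wave phase shift.
Ray reflecting at the bottom interface goes from n = 1.69 toward n = 1.53: no phase shift.
The two reflections differ by half a wavelength.
For dark reflection here: 2 n t = m λ.
λ = 2 n t / m = 1342 / m nm.
m=1: 1342 nm (IR); m=2: 671 nm (visible); m=3: 447 nm (visible); m=4: 335 nm (UV).

2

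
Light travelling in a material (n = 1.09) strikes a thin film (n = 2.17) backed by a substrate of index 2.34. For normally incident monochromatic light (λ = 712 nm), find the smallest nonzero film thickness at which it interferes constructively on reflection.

At the upper boundary (n = 1.09 to n = 2.17) the reflected ray undergoes a half-wave phase shift.
At the lower boundary (n = 2.17 to n = 2.34) the reflected ray undergoes a half-wave phase shift.
Zero or two π shifts → no net half-wave offset.
So the condition for constructive reflection is 2 n t = m λ.
Minimum nonzero at m = 1: t = λ / (2 n) = 712 / (2 × 2.17) = 164 nm.

164 nm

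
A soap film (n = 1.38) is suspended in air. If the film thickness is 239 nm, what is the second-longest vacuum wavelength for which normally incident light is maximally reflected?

Ray reflecting at the top interface goes from n = 1.0 toward n = 1.38: a half-wave phase shift.
Ray reflecting at the bottom interface goes from n = 1.38 toward n = 1.0: no phase shift.
Exactly one π shift → a net half-wave offset.
So the condition for constructive reflection is 2 n t = (m + ½) λ.
λ = 2 n t / (m + ½). The second-longest wavelength is m = 1: λ = 2 × 1.38 × 239 / 1.50 = 440 nm.

440 nm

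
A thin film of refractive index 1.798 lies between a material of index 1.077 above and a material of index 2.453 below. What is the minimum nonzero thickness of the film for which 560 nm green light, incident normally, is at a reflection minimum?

77.9 nm

Ray reflecting at the top interface goes from n = 1.077 toward n = 1.798: a half-wave phase shift.
Ray reflecting at the bottom interface goes from n = 1.798 toward n = 2.453: a half-wave phase shift.
Zero or two π shifts → no net half-wave offset.
So the condition for destructive reflection is 2 n t = (m + ½) λ.
Minimum at m = 0: t = λ / (4 n) = 560 / (4 × 1.798) = 77.9 nm.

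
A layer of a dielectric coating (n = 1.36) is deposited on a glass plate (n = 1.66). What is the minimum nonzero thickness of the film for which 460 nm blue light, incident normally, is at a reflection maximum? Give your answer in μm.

At the upper boundary (n = 1.0 to n = 1.36) the reflected ray undergoes a half-wave phase shift.
Bottom surface (1.36 → 1.66): reflection off a higher-index medium gives a half-wave phase shift.
Zero or two π shifts → no net half-wave offset.
So the condition for constructive reflection is 2 n t = m λ.
Minimum nonzero at m = 1: t = λ / (2 n) = 460 / (2 × 1.36) = 169 nm.

0.169 μm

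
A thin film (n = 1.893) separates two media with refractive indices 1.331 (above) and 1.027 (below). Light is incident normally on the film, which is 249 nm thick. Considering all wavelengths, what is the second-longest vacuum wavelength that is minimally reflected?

At the upper boundary (n = 1.331 to n = 1.893) the reflected ray undergoes a half-wave phase shift.
Bottom surface (1.893 → 1.027): reflection off a lower-index medium gives no phase shift.
The two reflections differ by half a wavelength.
So the condition for destructive reflection is 2 n t = m λ.
λ = 2 n t / m. The second-longest wavelength is m = 2: λ = 2 × 1.893 × 249 / 2.00 = 471 nm.

471 nm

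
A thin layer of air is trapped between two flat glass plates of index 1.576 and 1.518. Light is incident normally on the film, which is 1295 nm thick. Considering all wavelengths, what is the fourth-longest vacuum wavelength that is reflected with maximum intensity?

Top surface (1.576 → 1.0): reflection off a lower-index medium gives no phase shift.
At the lower boundary (n = 1.0 to n = 1.518) the reflected ray undergoes a half-wave phase shift.
Net: one phase inversion between the two reflected rays.
With one net inversion, constructive interference in reflection requires 2 n t = (m + ½) λ.
λ = 2 n t / (m + ½). The fourth-longest wavelength is m = 3: λ = 2 × 1.0 × 1295 / 3.50 = 740 nm.

740 nm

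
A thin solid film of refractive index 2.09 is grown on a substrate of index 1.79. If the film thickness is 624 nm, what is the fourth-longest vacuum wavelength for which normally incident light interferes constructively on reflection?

745 nm

At the upper boundary (n = 1.0 to n = 2.09) the reflected ray undergoes a half-wave phase shift.
Bottom surface (2.09 → 1.79): reflection off a lower-index medium gives no phase shift.
The two reflections differ by half a wavelength.
So the condition for constructive reflection is 2 n t = (m + ½) λ.
λ = 2 n t / (m + ½). The fourth-longest wavelength is m = 3: λ = 2 × 2.09 × 624 / 3.50 = 745 nm.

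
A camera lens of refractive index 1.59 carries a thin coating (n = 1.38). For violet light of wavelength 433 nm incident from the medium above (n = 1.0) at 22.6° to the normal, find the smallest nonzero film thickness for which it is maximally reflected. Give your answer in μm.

0.163 μm

Ray reflecting at the top interface goes from n = 1.0 toward n = 1.38: a half-wave phase shift.
At the lower boundary (n = 1.38 to n = 1.59) the reflected ray undergoes a half-wave phase shift.
Zero or two π shifts → no net half-wave offset.
So the condition for constructive reflection is 2 n t cos θ_r = m λ.
Snell's law: 1.0 sin 22.6° = 1.38 sin θ_r → sin θ_r = 0.278, cos θ_r = 0.960.
Minimum nonzero at m = 1: t = λ / (2 n cos θ_r) = 433 / (2 × 1.38 × 0.960) = 163 nm.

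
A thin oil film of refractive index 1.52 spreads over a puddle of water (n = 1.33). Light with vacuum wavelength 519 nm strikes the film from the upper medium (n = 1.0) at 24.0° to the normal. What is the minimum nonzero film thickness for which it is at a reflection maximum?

Ray reflecting at the top interface goes from n = 1.0 toward n = 1.52: a half-wave phase shift.
Ray reflecting at the bottom interface goes from n = 1.52 toward n = 1.33: no phase shift.
The two reflections differ by half a wavelength.
So the condition for constructive reflection is 2 n t cos θ_r = (m + ½) λ.
Snell's law: 1.0 sin 24.0° = 1.52 sin θ_r → sin θ_r = 0.268, cos θ_r = 0.964.
Minimum at m = 0: t = λ / (4 n cos θ_r) = 519 / (4 × 1.52 × 0.964) = 88.6 nm.

88.6 nm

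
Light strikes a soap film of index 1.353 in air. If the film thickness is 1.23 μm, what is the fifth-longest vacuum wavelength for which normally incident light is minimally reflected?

666 nm

Ray reflecting at the top interface goes from n = 1.0 toward n = 1.353: a half-wave phase shift.
At the lower boundary (n = 1.353 to n = 1.0) the reflected ray undergoes no phase shift.
Net: one phase inversion between the two reflected rays.
For dark reflection here: 2 n t = m λ.
λ = 2 n t / m. The fifth-longest wavelength is m = 5: λ = 2 × 1.353 × 1230 / 5.00 = 666 nm.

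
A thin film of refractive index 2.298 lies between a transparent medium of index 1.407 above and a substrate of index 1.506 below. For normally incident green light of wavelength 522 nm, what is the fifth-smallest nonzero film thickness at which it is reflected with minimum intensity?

Top surface (1.407 → 2.298): reflection off a higher-index medium gives a half-wave phase shift.
Bottom surface (2.298 → 1.506): reflection off a lower-index medium gives no phase shift.
Exactly one π shift → a net half-wave offset.
So the condition for destructive reflection is 2 n t = m λ.
The fifth-smallest nonzero thickness corresponds to m = 5: t = m λ / (2 n) = 5.00 × 522 / (2 × 2.298) = 568 nm.

568 nm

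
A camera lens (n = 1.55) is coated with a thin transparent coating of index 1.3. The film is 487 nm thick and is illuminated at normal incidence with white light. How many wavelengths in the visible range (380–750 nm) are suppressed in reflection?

1

Top surface (1.0 → 1.3): reflection off a higher-index medium gives a half-wave phase shift.
Bottom surface (1.3 → 1.55): reflection off a higher-index medium gives a half-wave phase shift.
Zero or two π shifts → no net half-wave offset.
With no net inversion, destructive interference in reflection requires 2 n t = (m + ½) λ.
λ = 2 n t / (m + ½) = 1266 / (m + ½) nm.
m=1: 844 nm (IR); m=2: 506 nm (visible); m=3: 362 nm (UV).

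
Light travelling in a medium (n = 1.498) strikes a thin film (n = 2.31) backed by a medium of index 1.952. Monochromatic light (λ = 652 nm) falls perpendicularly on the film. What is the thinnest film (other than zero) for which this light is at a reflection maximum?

70.6 nm

Top surface (1.498 → 2.31): reflection off a higher-index medium gives a half-wave phase shift.
At the lower boundary (n = 2.31 to n = 1.952) the reflected ray undergoes no phase shift.
The two reflections differ by half a wavelength.
For maximum reflection here: 2 n t = (m + ½) λ.
Minimum at m = 0: t = λ / (4 n) = 652 / (4 × 2.31) = 70.6 nm.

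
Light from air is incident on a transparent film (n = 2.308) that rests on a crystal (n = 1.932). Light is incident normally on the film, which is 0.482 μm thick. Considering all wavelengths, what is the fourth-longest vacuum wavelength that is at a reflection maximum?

636 nm

At the upper boundary (n = 1.0 to n = 2.308) the reflected ray undergoes a half-wave phase shift.
At the lower boundary (n = 2.308 to n = 1.932) the reflected ray undergoes no phase shift.
The two reflections differ by half a wavelength.
With one net inversion, constructive interference in reflection requires 2 n t = (m + ½) λ.
λ = 2 n t / (m + ½). The fourth-longest wavelength is m = 3: λ = 2 × 2.308 × 482 / 3.50 = 636 nm.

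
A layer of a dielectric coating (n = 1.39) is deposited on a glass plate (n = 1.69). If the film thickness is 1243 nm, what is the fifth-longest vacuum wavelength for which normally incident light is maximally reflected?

691 nm

Ray reflecting at the top interface goes from n = 1.0 toward n = 1.39: a half-wave phase shift.
Bottom surface (1.39 → 1.69): reflection off a higher-index medium gives a half-wave phase shift.
Zero or two π shifts → no net half-wave offset.
For bright reflection here: 2 n t = m λ.
λ = 2 n t / m. The fifth-longest wavelength is m = 5: λ = 2 × 1.39 × 1243 / 5.00 = 691 nm.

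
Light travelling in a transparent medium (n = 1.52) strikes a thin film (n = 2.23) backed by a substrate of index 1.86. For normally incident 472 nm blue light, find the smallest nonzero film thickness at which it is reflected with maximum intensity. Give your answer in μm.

At the upper boundary (n = 1.52 to n = 2.23) the reflected ray undergoes a half-wave phase shift.
Bottom surface (2.23 → 1.86): reflection off a lower-index medium gives no phase shift.
Net: one phase inversion between the two reflected rays.
So the condition for constructive reflection is 2 n t = (m + ½) λ.
Minimum at m = 0: t = λ / (4 n) = 472 / (4 × 2.23) = 52.9 nm.

0.0529 μm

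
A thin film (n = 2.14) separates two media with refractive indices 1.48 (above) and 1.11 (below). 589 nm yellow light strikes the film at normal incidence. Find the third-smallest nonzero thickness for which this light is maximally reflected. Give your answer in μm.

0.344 μm

At the upper boundary (n = 1.48 to n = 2.14) the reflected ray undergoes a half-wave phase shift.
Bottom surface (2.14 → 1.11): reflection off a lower-index medium gives no phase shift.
Net: one phase inversion between the two reflected rays.
So the condition for constructive reflection is 2 n t = (m + ½) λ.
The third-smallest nonzero thickness corresponds to m = 2: t = (m + ½) λ / (2 n) = 2.50 × 589 / (2 × 2.14) = 344 nm.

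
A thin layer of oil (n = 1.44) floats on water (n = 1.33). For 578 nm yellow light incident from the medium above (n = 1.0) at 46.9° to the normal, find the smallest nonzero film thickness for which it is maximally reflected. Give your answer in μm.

Top surface (1.0 → 1.44): reflection off a higher-index medium gives a half-wave phase shift.
Ray reflecting at the bottom interface goes from n = 1.44 toward n = 1.33: no phase shift.
The two reflections differ by half a wavelength.
So the condition for constructive reflection is 2 n t cos θ_r = (m + ½) λ.
Snell's law: 1.0 sin 46.9° = 1.44 sin θ_r → sin θ_r = 0.507, cos θ_r = 0.862.
Minimum at m = 0: t = λ / (4 n cos θ_r) = 578 / (4 × 1.44 × 0.862) = 116 nm.

0.116 μm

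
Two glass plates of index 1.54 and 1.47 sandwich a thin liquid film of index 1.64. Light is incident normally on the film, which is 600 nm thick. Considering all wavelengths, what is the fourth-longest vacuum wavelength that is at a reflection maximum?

562 nm

Top surface (1.54 → 1.64): reflection off a higher-index medium gives a half-wave phase shift.
At the lower boundary (n = 1.64 to n = 1.47) the reflected ray undergoes no phase shift.
The two reflections differ by half a wavelength.
So the condition for constructive reflection is 2 n t = (m + ½) λ.
λ = 2 n t / (m + ½). The fourth-longest wavelength is m = 3: λ = 2 × 1.64 × 600 / 3.50 = 562 nm.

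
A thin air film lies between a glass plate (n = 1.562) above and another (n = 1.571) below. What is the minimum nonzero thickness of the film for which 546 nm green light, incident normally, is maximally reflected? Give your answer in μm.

0.137 μm

Ray reflecting at the top interface goes from n = 1.562 toward n = 1.0: no phase shift.
Bottom surface (1.0 → 1.571): reflection off a higher-index medium gives a half-wave phase shift.
Exactly one π shift → a net half-wave offset.
For strong reflection here: 2 n t = (m + ½) λ.
Minimum at m = 0: t = λ / (4 n) = 546 / (4 × 1.0) = 137 nm.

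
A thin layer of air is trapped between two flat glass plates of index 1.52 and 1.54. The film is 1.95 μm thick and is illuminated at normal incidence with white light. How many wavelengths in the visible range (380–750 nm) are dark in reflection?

5

Top surface (1.52 → 1.0): reflection off a lower-index medium gives no phase shift.
Ray reflecting at the bottom interface goes from n = 1.0 toward n = 1.54: a half-wave phase shift.
Exactly one π shift → a net half-wave offset.
For weak reflection here: 2 n t = m λ.
λ = 2 n t / m = 3900 / m nm.
m=5: 780 nm (IR); m=6: 650 nm (visible); m=7: 557 nm (visible); m=8: 488 nm (visible); m=9: 433 nm (visible); m=10: 390 nm (visible); m=11: 355 nm (UV).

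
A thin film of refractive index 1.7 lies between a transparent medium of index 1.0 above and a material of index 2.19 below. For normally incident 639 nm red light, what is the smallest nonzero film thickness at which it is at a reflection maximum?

188 nm

Top surface (1.0 → 1.7): reflection off a higher-index medium gives a half-wave phase shift.
Bottom surface (1.7 → 2.19): reflection off a higher-index medium gives a half-wave phase shift.
Net: no relative phase inversion (both shifts match).
With no net inversion, constructive interference in reflection requires 2 n t = m λ.
The smallest nonzero thickness corresponds to m = 1: t = m λ / (2 n) = 1.00 × 639 / (2 × 1.7) = 188 nm.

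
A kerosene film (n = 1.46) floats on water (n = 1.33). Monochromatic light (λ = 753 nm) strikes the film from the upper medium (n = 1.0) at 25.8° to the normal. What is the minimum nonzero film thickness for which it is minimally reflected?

At the upper boundary (n = 1.0 to n = 1.46) the reflected ray undergoes a half-wave phase shift.
At the lower boundary (n = 1.46 to n = 1.33) the reflected ray undergoes no phase shift.
The two reflections differ by half a wavelength.
With one net inversion, destructive interference in reflection requires 2 n t cos θ_r = m λ.
Snell's law: 1.0 sin 25.8° = 1.46 sin θ_r → sin θ_r = 0.298, cos θ_r = 0.955.
Minimum nonzero at m = 1: t = λ / (2 n cos θ_r) = 753 / (2 × 1.46 × 0.955) = 270 nm.

270 nm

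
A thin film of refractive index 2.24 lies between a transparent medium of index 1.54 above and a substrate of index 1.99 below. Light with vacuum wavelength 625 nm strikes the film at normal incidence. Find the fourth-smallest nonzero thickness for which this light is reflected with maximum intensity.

488 nm

At the upper boundary (n = 1.54 to n = 2.24) the reflected ray undergoes a half-wave phase shift.
Bottom surface (2.24 → 1.99): reflection off a lower-index medium gives no phase shift.
Exactly one π shift → a net half-wave offset.
For maximum reflection here: 2 n t = (m + ½) λ.
The fourth-smallest nonzero thickness corresponds to m = 3: t = (m + ½) λ / (2 n) = 3.50 × 625 / (2 × 2.24) = 488 nm.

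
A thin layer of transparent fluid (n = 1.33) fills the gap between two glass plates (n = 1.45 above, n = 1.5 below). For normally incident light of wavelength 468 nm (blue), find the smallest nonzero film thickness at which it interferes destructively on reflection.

176 nm

At the upper boundary (n = 1.45 to n = 1.33) the reflected ray undergoes no phase shift.
Ray reflecting at the bottom interface goes from n = 1.33 toward n = 1.5: a half-wave phase shift.
Exactly one π shift → a net half-wave offset.
With one net inversion, destructive interference in reflection requires 2 n t = m λ.
Minimum nonzero at m = 1: t = λ / (2 n) = 468 / (2 × 1.33) = 176 nm.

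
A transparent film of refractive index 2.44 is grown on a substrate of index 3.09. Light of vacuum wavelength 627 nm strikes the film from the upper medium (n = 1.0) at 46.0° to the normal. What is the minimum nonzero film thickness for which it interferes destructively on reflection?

67.2 nm

At the upper boundary (n = 1.0 to n = 2.44) the reflected ray undergoes a half-wave phase shift.
At the lower boundary (n = 2.44 to n = 3.09) the reflected ray undergoes a half-wave phase shift.
Zero or two π shifts → no net half-wave offset.
So the condition for destructive reflection is 2 n t cos θ_r = (m + ½) λ.
Snell's law: 1.0 sin 46.0° = 2.44 sin θ_r → sin θ_r = 0.295, cos θ_r = 0.956.
Minimum at m = 0: t = λ / (4 n cos θ_r) = 627 / (4 × 2.44 × 0.956) = 67.2 nm.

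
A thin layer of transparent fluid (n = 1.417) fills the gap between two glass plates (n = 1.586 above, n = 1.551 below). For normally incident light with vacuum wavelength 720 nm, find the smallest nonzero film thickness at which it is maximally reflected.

At the upper boundary (n = 1.586 to n = 1.417) the reflected ray undergoes no phase shift.
At the lower boundary (n = 1.417 to n = 1.551) the reflected ray undergoes a half-wave phase shift.
The two reflections differ by half a wavelength.
With one net inversion, constructive interference in reflection requires 2 n t = (m + ½) λ.
Minimum at m = 0: t = λ / (4 n) = 720 / (4 × 1.417) = 127 nm.

127 nm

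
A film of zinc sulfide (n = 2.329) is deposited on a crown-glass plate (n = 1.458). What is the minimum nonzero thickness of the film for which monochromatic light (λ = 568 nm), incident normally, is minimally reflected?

Ray reflecting at the top interface goes from n = 1.0 toward n = 2.329: a half-wave phase shift.
Ray reflecting at the bottom interface goes from n = 2.329 toward n = 1.458: no phase shift.
The two reflections differ by half a wavelength.
So the condition for destructive reflection is 2 n t = m λ.
Minimum nonzero at m = 1: t = λ / (2 n) = 568 / (2 × 2.329) = 122 nm.

122 nm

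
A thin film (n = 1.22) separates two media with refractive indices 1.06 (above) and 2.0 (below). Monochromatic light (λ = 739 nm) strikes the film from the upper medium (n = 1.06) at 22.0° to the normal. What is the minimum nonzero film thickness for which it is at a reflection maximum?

320 nm

Ray reflecting at the top interface goes from n = 1.06 toward n = 1.22: a half-wave phase shift.
Bottom surface (1.22 → 2.0): reflection off a higher-index medium gives a half-wave phase shift.
The two reflections carry the same phase change, so no net offset.
For strong reflection here: 2 n t cos θ_r = m λ.
Snell's law: 1.06 sin 22.0° = 1.22 sin θ_r → sin θ_r = 0.325, cos θ_r = 0.946.
Minimum nonzero at m = 1: t = λ / (2 n cos θ_r) = 739 / (2 × 1.22 × 0.946) = 320 nm.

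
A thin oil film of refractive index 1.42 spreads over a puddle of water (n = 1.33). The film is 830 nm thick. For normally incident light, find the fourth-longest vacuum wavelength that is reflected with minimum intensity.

Top surface (1.0 → 1.42): reflection off a higher-index medium gives a half-wave phase shift.
Ray reflecting at the bottom interface goes from n = 1.42 toward n = 1.33: no phase shift.
Exactly one π shift → a net half-wave offset.
For weak reflection here: 2 n t = m λ.
λ = 2 n t / m. The fourth-longest wavelength is m = 4: λ = 2 × 1.42 × 830 / 4.00 = 589 nm.

589 nm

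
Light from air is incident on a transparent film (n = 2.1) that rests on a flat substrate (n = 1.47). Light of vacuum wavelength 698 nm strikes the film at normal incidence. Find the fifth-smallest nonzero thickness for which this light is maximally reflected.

748 nm

Top surface (1.0 → 2.1): reflection off a higher-index medium gives a half-wave phase shift.
Bottom surface (2.1 → 1.47): reflection off a lower-index medium gives no phase shift.
Exactly one π shift → a net half-wave offset.
For bright reflection here: 2 n t = (m + ½) λ.
The fifth-smallest nonzero thickness corresponds to m = 4: t = (m + ½) λ / (2 n) = 4.50 × 698 / (2 × 2.1) = 748 nm.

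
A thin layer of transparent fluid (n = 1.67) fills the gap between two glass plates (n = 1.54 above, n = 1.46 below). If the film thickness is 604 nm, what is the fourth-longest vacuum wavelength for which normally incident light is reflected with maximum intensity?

Top surface (1.54 → 1.67): reflection off a higher-index medium gives a half-wave phase shift.
Bottom surface (1.67 → 1.46): reflection off a lower-index medium gives no phase shift.
Exactly one π shift → a net half-wave offset.
So the condition for constructive reflection is 2 n t = (m + ½) λ.
λ = 2 n t / (m + ½). The fourth-longest wavelength is m = 3: λ = 2 × 1.67 × 604 / 3.50 = 576 nm.

576 nm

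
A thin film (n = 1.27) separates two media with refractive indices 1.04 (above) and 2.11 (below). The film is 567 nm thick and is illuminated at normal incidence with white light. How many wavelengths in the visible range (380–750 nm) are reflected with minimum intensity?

Top surface (1.04 → 1.27): reflection off a higher-index medium gives a half-wave phase shift.
At the lower boundary (n = 1.27 to n = 2.11) the reflected ray undergoes a half-wave phase shift.
The two reflections carry the same phase change, so no net offset.
For minimum reflection here: 2 n t = (m + ½) λ.
λ = 2 n t / (m + ½) = 1440 / (m + ½) nm.
m=1: 960 nm (IR); m=2: 576 nm (visible); m=3: 411 nm (visible); m=4: 320 nm (UV).

2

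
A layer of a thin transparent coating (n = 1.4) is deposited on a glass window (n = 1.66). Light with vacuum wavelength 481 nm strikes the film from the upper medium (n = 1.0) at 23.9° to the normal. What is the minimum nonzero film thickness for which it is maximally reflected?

179 nm

Top surface (1.0 → 1.4): reflection off a higher-index medium gives a half-wave phase shift.
Bottom surface (1.4 → 1.66): reflection off a higher-index medium gives a half-wave phase shift.
Net: no relative phase inversion (both shifts match).
With no net inversion, constructive interference in reflection requires 2 n t cos θ_r = m λ.
Snell's law: 1.0 sin 23.9° = 1.4 sin θ_r → sin θ_r = 0.289, cos θ_r = 0.957.
Minimum nonzero at m = 1: t = λ / (2 n cos θ_r) = 481 / (2 × 1.4 × 0.957) = 179 nm.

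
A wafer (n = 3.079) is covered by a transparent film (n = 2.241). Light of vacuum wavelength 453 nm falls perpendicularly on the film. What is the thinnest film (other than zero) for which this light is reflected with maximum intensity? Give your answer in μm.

0.101 μm

Ray reflecting at the top interface goes from n = 1.0 toward n = 2.241: a half-wave phase shift.
At the lower boundary (n = 2.241 to n = 3.079) the reflected ray undergoes a half-wave phase shift.
The two reflections carry the same phase change, so no net offset.
For strong reflection here: 2 n t = m λ.
Minimum nonzero at m = 1: t = λ / (2 n) = 453 / (2 × 2.241) = 101 nm.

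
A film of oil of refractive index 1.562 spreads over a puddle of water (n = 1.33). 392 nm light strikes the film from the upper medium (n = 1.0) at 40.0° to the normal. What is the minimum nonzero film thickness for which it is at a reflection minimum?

Ray reflecting at the top interface goes from n = 1.0 toward n = 1.562: a half-wave phase shift.
Ray reflecting at the bottom interface goes from n = 1.562 toward n = 1.33: no phase shift.
Net: one phase inversion between the two reflected rays.
So the condition for destructive reflection is 2 n t cos θ_r = m λ.
Snell's law: 1.0 sin 40.0° = 1.562 sin θ_r → sin θ_r = 0.412, cos θ_r = 0.911.
Minimum nonzero at m = 1: t = λ / (2 n cos θ_r) = 392 / (2 × 1.562 × 0.911) = 138 nm.

138 nm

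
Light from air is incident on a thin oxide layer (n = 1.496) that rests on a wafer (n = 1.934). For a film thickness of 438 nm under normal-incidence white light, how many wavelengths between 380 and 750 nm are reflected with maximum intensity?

Ray reflecting at the top interface goes from n = 1.0 toward n = 1.496: a half-wave phase shift.
Ray reflecting at the bottom interface goes from n = 1.496 toward n = 1.934: a half-wave phase shift.
Zero or two π shifts → no net half-wave offset.
So the condition for constructive reflection is 2 n t = m λ.
λ = 2 n t / m = 1310 / m nm.
m=1: 1310 nm (IR); m=2: 655 nm (visible); m=3: 437 nm (visible); m=4: 328 nm (UV).

2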